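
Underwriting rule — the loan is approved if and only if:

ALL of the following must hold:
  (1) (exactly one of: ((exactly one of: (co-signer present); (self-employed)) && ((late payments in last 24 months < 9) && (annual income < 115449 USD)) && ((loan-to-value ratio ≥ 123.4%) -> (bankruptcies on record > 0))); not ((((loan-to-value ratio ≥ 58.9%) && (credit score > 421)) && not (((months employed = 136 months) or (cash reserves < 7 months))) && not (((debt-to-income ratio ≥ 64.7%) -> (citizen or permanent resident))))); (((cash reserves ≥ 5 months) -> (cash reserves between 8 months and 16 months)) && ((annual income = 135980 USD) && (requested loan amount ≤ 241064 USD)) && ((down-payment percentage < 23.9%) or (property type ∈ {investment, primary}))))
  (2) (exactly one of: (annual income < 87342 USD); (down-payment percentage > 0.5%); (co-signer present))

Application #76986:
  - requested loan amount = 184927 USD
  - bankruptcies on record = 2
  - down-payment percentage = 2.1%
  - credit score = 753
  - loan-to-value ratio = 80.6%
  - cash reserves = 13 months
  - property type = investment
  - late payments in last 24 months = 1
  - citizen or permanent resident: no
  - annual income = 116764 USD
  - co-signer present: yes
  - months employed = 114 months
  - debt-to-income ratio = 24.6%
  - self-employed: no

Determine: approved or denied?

Atomic conditions:
  co-signer present: yes → true
  self-employed: no → false
  late payments in last 24 months < 9: 1 < 9 is true
  annual income < 115449 USD: 116764 < 115449 is false
  loan-to-value ratio ≥ 123.4%: 80.6 ≥ 123.4 is false
  bankruptcies on record > 0: 2 > 0 is true
  loan-to-value ratio ≥ 58.9%: 80.6 ≥ 58.9 is true
  credit score > 421: 753 > 421 is true
  months employed = 136 months: 114 == 136 is false
  cash reserves < 7 months: 13 < 7 is false
  debt-to-income ratio ≥ 64.7%: 24.6 ≥ 64.7 is false
  citizen or permanent resident: no → false
  cash reserves ≥ 5 months: 13 ≥ 5 is true
  cash reserves between 8 months and 16 months: 13 in [8, 16] is true
  annual income = 135980 USD: 116764 == 135980 is false
  requested loan amount ≤ 241064 USD: 184927 ≤ 241064 is true
  down-payment percentage < 23.9%: 2.1 < 23.9 is true
  property type ∈ {investment, primary}: investment is in the set → true
  annual income < 87342 USD: 116764 < 87342 is false
  down-payment percentage > 0.5%: 2.1 > 0.5 is true
Combine:
[1.1.1] exactly-one(true, false) = true
[1.1.2] true AND false = false
[1.1.3] false → true (antecedent false ⇒ implication holds) = true
[1.1] true AND false AND true = false
[1.2.1.1] true AND true = true
[1.2.1.2.1] false OR false = false
[1.2.1.2] NOT false = true
[1.2.1.3.1] false → false (antecedent false ⇒ implication holds) = true
[1.2.1.3] NOT true = false
[1.2.1] true AND true AND false = false
[1.2] NOT false = true
[1.3.1] true → true = true
[1.3.2] false AND true = false
[1.3.3] true OR true = true
[1.3] true AND false AND true = false
[1] exactly-one(false, true, false) = true
[2] exactly-one(false, true, true) = false
[root] true AND false = false
Overall: false → denied

Denied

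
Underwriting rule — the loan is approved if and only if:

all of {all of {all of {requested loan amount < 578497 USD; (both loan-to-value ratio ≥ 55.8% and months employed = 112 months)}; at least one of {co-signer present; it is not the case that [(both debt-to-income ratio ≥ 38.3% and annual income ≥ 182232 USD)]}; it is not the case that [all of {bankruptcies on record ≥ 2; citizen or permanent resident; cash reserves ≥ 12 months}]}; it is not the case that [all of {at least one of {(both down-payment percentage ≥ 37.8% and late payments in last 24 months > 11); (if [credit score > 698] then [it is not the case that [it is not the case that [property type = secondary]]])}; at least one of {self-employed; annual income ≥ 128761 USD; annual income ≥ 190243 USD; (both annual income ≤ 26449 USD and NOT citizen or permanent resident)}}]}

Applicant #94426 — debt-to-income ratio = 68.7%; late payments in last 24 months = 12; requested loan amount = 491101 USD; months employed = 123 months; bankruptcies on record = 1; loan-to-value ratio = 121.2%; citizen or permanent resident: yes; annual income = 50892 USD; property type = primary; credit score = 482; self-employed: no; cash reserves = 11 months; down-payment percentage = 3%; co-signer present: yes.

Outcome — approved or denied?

Denied

Atomic conditions:
  requested loan amount < 578497 USD: 491101 < 578497 is true
  loan-to-value ratio ≥ 55.8%: 121.2 ≥ 55.8 is true
  months employed = 112 months: 123 == 112 is false
  co-signer present: yes → true
  debt-to-income ratio ≥ 38.3%: 68.7 ≥ 38.3 is true
  annual income ≥ 182232 USD: 50892 ≥ 182232 is false
  bankruptcies on record ≥ 2: 1 ≥ 2 is false
  citizen or permanent resident: yes → true
  cash reserves ≥ 12 months: 11 ≥ 12 is false
  down-payment percentage ≥ 37.8%: 3 ≥ 37.8 is false
  late payments in last 24 months > 11: 12 > 11 is true
  credit score > 698: 482 > 698 is false
  property type = secondary: primary == secondary is false
  self-employed: no → false
  annual income ≥ 128761 USD: 50892 ≥ 128761 is false
  annual income ≥ 190243 USD: 50892 ≥ 190243 is false
  annual income ≤ 26449 USD: 50892 ≤ 26449 is false
  NOT citizen or permanent resident: yes → false
Combine:
[1.1.2] true AND false = false
[1.1] true AND false = false
[1.2.2.1] true AND false = false
[1.2.2] NOT false = true
[1.2] true OR true = true
[1.3.1] false AND true AND false = false
[1.3] NOT false = true
[1] false AND true AND true = false
[2.1.1.1] false AND true = false
[2.1.1.2.2.1] NOT false = true
[2.1.1.2.2] NOT true = false
[2.1.1.2] false → false (antecedent false ⇒ implication holds) = true
[2.1.1] false OR true = true
[2.1.2.4] false AND false = false
[2.1.2] false OR false OR false OR false = false
[2.1] true AND false = false
[2] NOT false = true
[root] false AND true = false
Overall: false → denied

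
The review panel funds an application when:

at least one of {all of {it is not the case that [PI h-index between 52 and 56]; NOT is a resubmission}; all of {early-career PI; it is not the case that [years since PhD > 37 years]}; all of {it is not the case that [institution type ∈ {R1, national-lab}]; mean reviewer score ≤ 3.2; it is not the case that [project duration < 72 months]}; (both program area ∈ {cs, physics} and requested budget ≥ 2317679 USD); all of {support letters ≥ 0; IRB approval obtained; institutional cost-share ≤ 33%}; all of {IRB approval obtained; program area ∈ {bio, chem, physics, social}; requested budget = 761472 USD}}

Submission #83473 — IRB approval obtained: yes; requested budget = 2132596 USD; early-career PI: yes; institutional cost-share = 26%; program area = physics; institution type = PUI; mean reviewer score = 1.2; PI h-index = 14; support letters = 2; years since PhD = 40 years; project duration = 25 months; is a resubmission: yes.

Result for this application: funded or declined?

Funded

Atomic conditions:
  PI h-index between 52 and 56: 14 in [52, 56] is false
  NOT is a resubmission: yes → false
  early-career PI: yes → true
  years since PhD > 37 years: 40 > 37 is true
  institution type ∈ {R1, national-lab}: PUI is not in the set → false
  mean reviewer score ≤ 3.2: 1.2 ≤ 3.2 is true
  project duration < 72 months: 25 < 72 is true
  program area ∈ {cs, physics}: physics is in the set → true
  requested budget ≥ 2317679 USD: 2132596 ≥ 2317679 is false
  support letters ≥ 0: 2 ≥ 0 is true
  IRB approval obtained: yes → true
  institutional cost-share ≤ 33%: 26 ≤ 33 is true
  program area ∈ {bio, chem, physics, social}: physics is in the set → true
  requested budget = 761472 USD: 2132596 == 761472 is false
Combine:
[1.1] NOT false = true
[1] true AND false = false
[2.2] NOT true = false
[2] true AND false = false
[3.1] NOT false = true
[3.3] NOT true = false
[3] true AND true AND false = false
[4] true AND false = false
[5] true AND true AND true = true
[6] true AND true AND false = false
[root] false OR false OR false OR false OR true OR false = true
Overall: true → funded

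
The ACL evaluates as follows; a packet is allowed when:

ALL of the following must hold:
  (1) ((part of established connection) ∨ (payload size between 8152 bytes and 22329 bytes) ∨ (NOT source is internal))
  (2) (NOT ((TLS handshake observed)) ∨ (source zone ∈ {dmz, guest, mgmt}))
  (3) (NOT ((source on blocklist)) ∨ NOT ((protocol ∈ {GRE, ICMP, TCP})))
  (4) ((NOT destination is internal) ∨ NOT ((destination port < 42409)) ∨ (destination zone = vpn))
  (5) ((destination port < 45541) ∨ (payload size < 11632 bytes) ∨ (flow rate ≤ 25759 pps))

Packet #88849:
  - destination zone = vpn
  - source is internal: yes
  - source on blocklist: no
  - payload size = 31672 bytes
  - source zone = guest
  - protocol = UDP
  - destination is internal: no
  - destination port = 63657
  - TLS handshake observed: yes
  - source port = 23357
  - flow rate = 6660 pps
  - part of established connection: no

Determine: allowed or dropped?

Atomic conditions:
  part of established connection: no → false
  payload size between 8152 bytes and 22329 bytes: 31672 in [8152, 22329] is false
  NOT source is internal: yes → false
  TLS handshake observed: yes → true
  source zone ∈ {dmz, guest, mgmt}: guest is in the set → true
  source on blocklist: no → false
  protocol ∈ {GRE, ICMP, TCP}: UDP is not in the set → false
  NOT destination is internal: no → true
  destination port < 42409: 63657 < 42409 is false
  destination zone = vpn: vpn == vpn is true
  destination port < 45541: 63657 < 45541 is false
  payload size < 11632 bytes: 31672 < 11632 is false
  flow rate ≤ 25759 pps: 6660 ≤ 25759 is true
Combine:
[1] false OR false OR false = false
[2.1] NOT true = false
[2] false OR true = true
[3.1] NOT false = true
[3.2] NOT false = true
[3] true OR true = true
[4.2] NOT false = true
[4] true OR true OR true = true
[5] false OR false OR true = true
[root] false AND true AND true AND true AND true = false
Overall: false → dropped

Dropped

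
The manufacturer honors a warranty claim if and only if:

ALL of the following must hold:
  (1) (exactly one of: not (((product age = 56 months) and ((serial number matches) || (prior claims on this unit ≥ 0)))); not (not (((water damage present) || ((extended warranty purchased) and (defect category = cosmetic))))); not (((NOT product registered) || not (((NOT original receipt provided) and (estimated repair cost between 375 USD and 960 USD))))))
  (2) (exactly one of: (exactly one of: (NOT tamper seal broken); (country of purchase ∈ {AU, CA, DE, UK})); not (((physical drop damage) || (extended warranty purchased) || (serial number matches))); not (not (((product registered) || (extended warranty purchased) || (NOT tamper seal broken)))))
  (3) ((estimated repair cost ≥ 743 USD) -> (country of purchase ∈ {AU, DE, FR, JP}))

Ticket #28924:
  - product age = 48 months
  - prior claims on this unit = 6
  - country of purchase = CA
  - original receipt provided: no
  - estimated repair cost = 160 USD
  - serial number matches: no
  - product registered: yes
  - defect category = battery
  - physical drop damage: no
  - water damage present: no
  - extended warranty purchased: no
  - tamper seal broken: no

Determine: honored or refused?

Atomic conditions:
  product age = 56 months: 48 == 56 is false
  serial number matches: no → false
  prior claims on this unit ≥ 0: 6 ≥ 0 is true
  water damage present: no → false
  extended warranty purchased: no → false
  defect category = cosmetic: battery == cosmetic is false
  NOT product registered: yes → false
  NOT original receipt provided: no → true
  estimated repair cost between 375 USD and 960 USD: 160 in [375, 960] is false
  NOT tamper seal broken: no → true
  country of purchase ∈ {AU, CA, DE, UK}: CA is in the set → true
  physical drop damage: no → false
  product registered: yes → true
  estimated repair cost ≥ 743 USD: 160 ≥ 743 is false
  country of purchase ∈ {AU, DE, FR, JP}: CA is not in the set → false
Combine:
[1.1.1.2] false OR true = true
[1.1.1] false AND true = false
[1.1] NOT false = true
[1.2.1.1.2] false AND false = false
[1.2.1.1] false OR false = false
[1.2.1] NOT false = true
[1.2] NOT true = false
[1.3.1.2.1] true AND false = false
[1.3.1.2] NOT false = true
[1.3.1] false OR true = true
[1.3] NOT true = false
[1] exactly-one(true, false, false) = true
[2.1] exactly-one(true, true) = false
[2.2.1] false OR false OR false = false
[2.2] NOT false = true
[2.3.1.1] true OR false OR true = true
[2.3.1] NOT true = false
[2.3] NOT false = true
[2] exactly-one(false, true, true) = false
[3] false → false (antecedent false ⇒ implication holds) = true
[root] true AND false AND true = false
Overall: false → refused

Refused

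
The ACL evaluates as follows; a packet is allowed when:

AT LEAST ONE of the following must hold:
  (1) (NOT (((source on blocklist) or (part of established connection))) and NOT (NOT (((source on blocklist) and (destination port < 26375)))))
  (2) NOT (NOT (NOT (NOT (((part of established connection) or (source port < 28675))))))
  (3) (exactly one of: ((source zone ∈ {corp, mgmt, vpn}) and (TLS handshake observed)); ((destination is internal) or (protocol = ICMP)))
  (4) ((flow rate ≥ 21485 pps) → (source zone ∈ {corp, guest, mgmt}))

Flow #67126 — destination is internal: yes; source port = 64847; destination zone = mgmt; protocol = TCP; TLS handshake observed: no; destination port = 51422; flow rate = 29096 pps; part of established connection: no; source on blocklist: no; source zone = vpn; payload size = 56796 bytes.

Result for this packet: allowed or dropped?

Allowed

Atomic conditions:
  source on blocklist: no → false
  part of established connection: no → false
  destination port < 26375: 51422 < 26375 is false
  source port < 28675: 64847 < 28675 is false
  source zone ∈ {corp, mgmt, vpn}: vpn is in the set → true
  TLS handshake observed: no → false
  destination is internal: yes → true
  protocol = ICMP: TCP == ICMP is false
  flow rate ≥ 21485 pps: 29096 ≥ 21485 is true
  source zone ∈ {corp, guest, mgmt}: vpn is not in the set → false
Combine:
[1.1.1] false OR false = false
[1.1] NOT false = true
[1.2.1.1] false AND false = false
[1.2.1] NOT false = true
[1.2] NOT true = false
[1] true AND false = false
[2.1.1.1.1] false OR false = false
[2.1.1.1] NOT false = true
[2.1.1] NOT true = false
[2.1] NOT false = true
[2] NOT true = false
[3.1] true AND false = false
[3.2] true OR false = true
[3] exactly-one(false, true) = true
[4] true → false = false
[root] false OR false OR true OR false = true
Overall: true → allowed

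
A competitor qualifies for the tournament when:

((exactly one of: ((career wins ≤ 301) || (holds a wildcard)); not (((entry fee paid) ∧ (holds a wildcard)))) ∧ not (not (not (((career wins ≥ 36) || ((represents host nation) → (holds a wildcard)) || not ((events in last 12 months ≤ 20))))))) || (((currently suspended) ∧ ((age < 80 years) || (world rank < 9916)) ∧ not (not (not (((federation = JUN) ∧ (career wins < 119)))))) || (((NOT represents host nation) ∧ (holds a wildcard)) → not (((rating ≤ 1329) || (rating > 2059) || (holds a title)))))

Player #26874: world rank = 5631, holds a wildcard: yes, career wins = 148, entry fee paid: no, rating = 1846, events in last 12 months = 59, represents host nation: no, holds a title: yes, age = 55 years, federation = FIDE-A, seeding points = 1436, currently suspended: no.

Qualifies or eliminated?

Eliminated

Atomic conditions:
  career wins ≤ 301: 148 ≤ 301 is true
  holds a wildcard: yes → true
  entry fee paid: no → false
  career wins ≥ 36: 148 ≥ 36 is true
  represents host nation: no → false
  events in last 12 months ≤ 20: 59 ≤ 20 is false
  currently suspended: no → false
  age < 80 years: 55 < 80 is true
  world rank < 9916: 5631 < 9916 is true
  federation = JUN: FIDE-A == JUN is false
  career wins < 119: 148 < 119 is false
  NOT represents host nation: no → true
  rating ≤ 1329: 1846 ≤ 1329 is false
  rating > 2059: 1846 > 2059 is false
  holds a title: yes → true
Combine:
[1.1.1] true OR true = true
[1.1.2.1] false AND true = false
[1.1.2] NOT false = true
[1.1] exactly-one(true, true) = false
[1.2.1.1.1.2] false → true (antecedent false ⇒ implication holds) = true
[1.2.1.1.1.3] NOT false = true
[1.2.1.1.1] true OR true OR true = true
[1.2.1.1] NOT true = false
[1.2.1] NOT false = true
[1.2] NOT true = false
[1] false AND false = false
[2.1.2] true OR true = true
[2.1.3.1.1.1] false AND false = false
[2.1.3.1.1] NOT false = true
[2.1.3.1] NOT true = false
[2.1.3] NOT false = true
[2.1] false AND true AND true = false
[2.2.1] true AND true = true
[2.2.2.1] false OR false OR true = true
[2.2.2] NOT true = false
[2.2] true → false = false
[2] false OR false = false
[root] false OR false = false
Overall: false → eliminated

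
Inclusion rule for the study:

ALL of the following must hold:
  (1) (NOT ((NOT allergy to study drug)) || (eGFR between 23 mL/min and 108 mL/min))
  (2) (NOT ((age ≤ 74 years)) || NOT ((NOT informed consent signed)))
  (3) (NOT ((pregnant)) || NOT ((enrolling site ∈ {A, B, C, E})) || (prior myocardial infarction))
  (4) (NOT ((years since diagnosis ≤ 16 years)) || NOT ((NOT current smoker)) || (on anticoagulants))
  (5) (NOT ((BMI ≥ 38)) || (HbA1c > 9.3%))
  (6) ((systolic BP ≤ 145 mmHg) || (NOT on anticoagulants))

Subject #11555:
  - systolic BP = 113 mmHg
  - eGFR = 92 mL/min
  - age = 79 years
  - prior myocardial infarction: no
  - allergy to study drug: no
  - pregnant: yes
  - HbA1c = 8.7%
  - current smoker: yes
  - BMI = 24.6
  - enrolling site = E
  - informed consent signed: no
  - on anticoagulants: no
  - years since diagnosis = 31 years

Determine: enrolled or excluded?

Excluded

Atomic conditions:
  NOT allergy to study drug: no → true
  eGFR between 23 mL/min and 108 mL/min: 92 in [23, 108] is true
  age ≤ 74 years: 79 ≤ 74 is false
  NOT informed consent signed: no → true
  pregnant: yes → true
  enrolling site ∈ {A, B, C, E}: E is in the set → true
  prior myocardial infarction: no → false
  years since diagnosis ≤ 16 years: 31 ≤ 16 is false
  NOT current smoker: yes → false
  on anticoagulants: no → false
  BMI ≥ 38: 24.6 ≥ 38 is false
  HbA1c > 9.3%: 8.7 > 9.3 is false
  systolic BP ≤ 145 mmHg: 113 ≤ 145 is true
  NOT on anticoagulants: no → true
Combine:
[1.1] NOT true = false
[1] false OR true = true
[2.1] NOT false = true
[2.2] NOT true = false
[2] true OR false = true
[3.1] NOT true = false
[3.2] NOT true = false
[3] false OR false OR false = false
[4.1] NOT false = true
[4.2] NOT false = true
[4] true OR true OR false = true
[5.1] NOT false = true
[5] true OR false = true
[6] true OR true = true
[root] true AND true AND false AND true AND true AND true = false
Overall: false → excluded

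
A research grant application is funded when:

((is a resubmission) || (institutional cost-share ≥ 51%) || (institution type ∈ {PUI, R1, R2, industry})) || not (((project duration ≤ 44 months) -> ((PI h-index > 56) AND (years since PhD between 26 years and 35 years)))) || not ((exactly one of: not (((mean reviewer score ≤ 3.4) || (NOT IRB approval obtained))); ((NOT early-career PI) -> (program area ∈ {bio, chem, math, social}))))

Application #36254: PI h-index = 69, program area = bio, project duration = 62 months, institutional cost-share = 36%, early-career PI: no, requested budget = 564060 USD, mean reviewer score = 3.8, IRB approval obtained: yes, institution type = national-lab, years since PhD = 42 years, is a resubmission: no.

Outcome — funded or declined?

Funded

Atomic conditions:
  is a resubmission: no → false
  institutional cost-share ≥ 51%: 36 ≥ 51 is false
  institution type ∈ {PUI, R1, R2, industry}: national-lab is not in the set → false
  project duration ≤ 44 months: 62 ≤ 44 is false
  PI h-index > 56: 69 > 56 is true
  years since PhD between 26 years and 35 years: 42 in [26, 35] is false
  mean reviewer score ≤ 3.4: 3.8 ≤ 3.4 is false
  NOT IRB approval obtained: yes → false
  NOT early-career PI: no → true
  program area ∈ {bio, chem, math, social}: bio is in the set → true
Combine:
[1] false OR false OR false = false
[2.1.2] true AND false = false
[2.1] false → false (antecedent false ⇒ implication holds) = true
[2] NOT true = false
[3.1.1.1] false OR false = false
[3.1.1] NOT false = true
[3.1.2] true → true = true
[3.1] exactly-one(true, true) = false
[3] NOT false = true
[root] false OR false OR true = true
Overall: true → funded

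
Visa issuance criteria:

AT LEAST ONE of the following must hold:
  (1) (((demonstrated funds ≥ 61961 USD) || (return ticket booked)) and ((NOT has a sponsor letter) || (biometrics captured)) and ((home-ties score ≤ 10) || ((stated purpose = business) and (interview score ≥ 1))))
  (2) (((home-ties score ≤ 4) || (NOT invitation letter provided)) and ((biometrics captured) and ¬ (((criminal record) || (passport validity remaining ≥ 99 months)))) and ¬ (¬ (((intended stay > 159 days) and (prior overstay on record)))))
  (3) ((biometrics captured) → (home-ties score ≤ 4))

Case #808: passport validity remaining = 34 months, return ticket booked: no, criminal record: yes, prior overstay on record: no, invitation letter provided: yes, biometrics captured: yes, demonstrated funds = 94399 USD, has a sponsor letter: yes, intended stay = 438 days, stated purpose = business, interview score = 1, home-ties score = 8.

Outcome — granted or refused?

Granted

Atomic conditions:
  demonstrated funds ≥ 61961 USD: 94399 ≥ 61961 is true
  return ticket booked: no → false
  NOT has a sponsor letter: yes → false
  biometrics captured: yes → true
  home-ties score ≤ 10: 8 ≤ 10 is true
  stated purpose = business: business == business is true
  interview score ≥ 1: 1 ≥ 1 is true
  home-ties score ≤ 4: 8 ≤ 4 is false
  NOT invitation letter provided: yes → false
  criminal record: yes → true
  passport validity remaining ≥ 99 months: 34 ≥ 99 is false
  intended stay > 159 days: 438 > 159 is true
  prior overstay on record: no → false
Combine:
[1.1] true OR false = true
[1.2] false OR true = true
[1.3.2] true AND true = true
[1.3] true OR true = true
[1] true AND true AND true = true
[2.1] false OR false = false
[2.2.2.1] true OR false = true
[2.2.2] NOT true = false
[2.2] true AND false = false
[2.3.1.1] true AND false = false
[2.3.1] NOT false = true
[2.3] NOT true = false
[2] false AND false AND false = false
[3] true → false = false
[root] true OR false OR false = true
Overall: true → granted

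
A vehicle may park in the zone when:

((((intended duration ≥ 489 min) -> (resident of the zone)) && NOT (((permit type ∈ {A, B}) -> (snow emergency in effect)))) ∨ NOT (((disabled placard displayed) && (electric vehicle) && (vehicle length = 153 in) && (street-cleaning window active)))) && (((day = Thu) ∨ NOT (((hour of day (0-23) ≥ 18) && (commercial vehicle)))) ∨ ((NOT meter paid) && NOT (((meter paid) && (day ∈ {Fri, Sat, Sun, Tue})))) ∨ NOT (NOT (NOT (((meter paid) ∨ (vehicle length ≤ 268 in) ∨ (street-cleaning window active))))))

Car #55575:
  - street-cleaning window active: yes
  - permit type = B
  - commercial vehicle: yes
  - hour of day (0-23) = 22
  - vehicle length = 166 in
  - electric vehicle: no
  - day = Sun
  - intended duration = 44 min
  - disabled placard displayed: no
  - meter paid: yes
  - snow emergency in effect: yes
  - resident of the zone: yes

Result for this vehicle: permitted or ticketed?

Atomic conditions:
  intended duration ≥ 489 min: 44 ≥ 489 is false
  resident of the zone: yes → true
  permit type ∈ {A, B}: B is in the set → true
  snow emergency in effect: yes → true
  disabled placard displayed: no → false
  electric vehicle: no → false
  vehicle length = 153 in: 166 == 153 is false
  street-cleaning window active: yes → true
  day = Thu: Sun == Thu is false
  hour of day (0-23) ≥ 18: 22 ≥ 18 is true
  commercial vehicle: yes → true
  NOT meter paid: yes → false
  meter paid: yes → true
  day ∈ {Fri, Sat, Sun, Tue}: Sun is in the set → true
  vehicle length ≤ 268 in: 166 ≤ 268 is true
Combine:
[1.1.1] false → true (antecedent false ⇒ implication holds) = true
[1.1.2.1] true → true = true
[1.1.2] NOT true = false
[1.1] true AND false = false
[1.2.1] false AND false AND false AND true = false
[1.2] NOT false = true
[1] false OR true = true
[2.1.2.1] true AND true = true
[2.1.2] NOT true = false
[2.1] false OR false = false
[2.2.2.1] true AND true = true
[2.2.2] NOT true = false
[2.2] false AND false = false
[2.3.1.1.1] true OR true OR true = true
[2.3.1.1] NOT true = false
[2.3.1] NOT false = true
[2.3] NOT true = false
[2] false OR false OR false = false
[root] true AND false = false
Overall: false → ticketed

Ticketed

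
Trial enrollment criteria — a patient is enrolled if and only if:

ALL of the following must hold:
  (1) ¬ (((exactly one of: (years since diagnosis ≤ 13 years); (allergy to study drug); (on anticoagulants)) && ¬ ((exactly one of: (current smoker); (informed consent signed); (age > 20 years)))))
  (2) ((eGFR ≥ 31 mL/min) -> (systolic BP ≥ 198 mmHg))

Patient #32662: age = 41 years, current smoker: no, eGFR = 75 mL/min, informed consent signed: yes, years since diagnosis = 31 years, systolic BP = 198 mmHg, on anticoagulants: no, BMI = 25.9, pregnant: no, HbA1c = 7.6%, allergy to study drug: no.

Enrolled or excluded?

Enrolled

Atomic conditions:
  years since diagnosis ≤ 13 years: 31 ≤ 13 is false
  allergy to study drug: no → false
  on anticoagulants: no → false
  current smoker: no → false
  informed consent signed: yes → true
  age > 20 years: 41 > 20 is true
  eGFR ≥ 31 mL/min: 75 ≥ 31 is true
  systolic BP ≥ 198 mmHg: 198 ≥ 198 is true
Combine:
[1.1.1] exactly-one(false, false, false) = false
[1.1.2.1] exactly-one(false, true, true) = false
[1.1.2] NOT false = true
[1.1] false AND true = false
[1] NOT false = true
[2] true → true = true
[root] true AND true = true
Overall: true → enrolled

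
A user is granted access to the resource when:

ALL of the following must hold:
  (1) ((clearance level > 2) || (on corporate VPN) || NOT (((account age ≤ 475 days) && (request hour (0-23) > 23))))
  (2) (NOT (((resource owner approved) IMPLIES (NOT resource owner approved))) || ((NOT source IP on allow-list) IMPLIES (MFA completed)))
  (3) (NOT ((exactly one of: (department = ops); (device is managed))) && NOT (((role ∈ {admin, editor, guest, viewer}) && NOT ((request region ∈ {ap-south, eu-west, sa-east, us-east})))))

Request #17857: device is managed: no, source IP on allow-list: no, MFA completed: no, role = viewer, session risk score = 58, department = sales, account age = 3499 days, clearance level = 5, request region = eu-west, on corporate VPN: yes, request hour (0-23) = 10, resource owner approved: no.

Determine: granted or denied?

Denied

Atomic conditions:
  clearance level > 2: 5 > 2 is true
  on corporate VPN: yes → true
  account age ≤ 475 days: 3499 ≤ 475 is false
  request hour (0-23) > 23: 10 > 23 is false
  resource owner approved: no → false
  NOT resource owner approved: no → true
  NOT source IP on allow-list: no → true
  MFA completed: no → false
  department = ops: sales == ops is false
  device is managed: no → false
  role ∈ {admin, editor, guest, viewer}: viewer is in the set → true
  request region ∈ {ap-south, eu-west, sa-east, us-east}: eu-west is in the set → true
Combine:
[1.3.1] false AND false = false
[1.3] NOT false = true
[1] true OR true OR true = true
[2.1.1] false → true (antecedent false ⇒ implication holds) = true
[2.1] NOT true = false
[2.2] true → false = false
[2] false OR false = false
[3.1.1] exactly-one(false, false) = false
[3.1] NOT false = true
[3.2.1.2] NOT true = false
[3.2.1] true AND false = false
[3.2] NOT false = true
[3] true AND true = true
[root] true AND false AND true = false
Overall: false → denied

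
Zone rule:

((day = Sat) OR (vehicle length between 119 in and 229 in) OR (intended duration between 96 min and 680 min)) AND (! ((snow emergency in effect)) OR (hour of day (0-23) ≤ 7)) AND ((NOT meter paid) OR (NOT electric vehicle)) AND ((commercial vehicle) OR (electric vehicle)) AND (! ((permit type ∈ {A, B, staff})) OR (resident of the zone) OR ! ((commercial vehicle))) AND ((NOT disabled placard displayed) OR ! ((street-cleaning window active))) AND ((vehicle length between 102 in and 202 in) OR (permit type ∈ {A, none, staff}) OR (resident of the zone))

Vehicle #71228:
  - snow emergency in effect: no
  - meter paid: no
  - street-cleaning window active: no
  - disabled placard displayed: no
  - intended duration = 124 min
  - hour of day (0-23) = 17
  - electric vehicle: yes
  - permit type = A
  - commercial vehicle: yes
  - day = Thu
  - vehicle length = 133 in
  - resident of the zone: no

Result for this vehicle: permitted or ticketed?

Ticketed

Atomic conditions:
  day = Sat: Thu == Sat is false
  vehicle length between 119 in and 229 in: 133 in [119, 229] is true
  intended duration between 96 min and 680 min: 124 in [96, 680] is true
  snow emergency in effect: no → false
  hour of day (0-23) ≤ 7: 17 ≤ 7 is false
  NOT meter paid: no → true
  NOT electric vehicle: yes → false
  commercial vehicle: yes → true
  electric vehicle: yes → true
  permit type ∈ {A, B, staff}: A is in the set → true
  resident of the zone: no → false
  NOT disabled placard displayed: no → true
  street-cleaning window active: no → false
  vehicle length between 102 in and 202 in: 133 in [102, 202] is true
  permit type ∈ {A, none, staff}: A is in the set → true
Combine:
[1] false OR true OR true = true
[2.1] NOT false = true
[2] true OR false = true
[3] true OR false = true
[4] true OR true = true
[5.1] NOT true = false
[5.3] NOT true = false
[5] false OR false OR false = false
[6.2] NOT false = true
[6] true OR true = true
[7] true OR true OR false = true
[root] true AND true AND true AND true AND false AND true AND true = false
Overall: false → ticketed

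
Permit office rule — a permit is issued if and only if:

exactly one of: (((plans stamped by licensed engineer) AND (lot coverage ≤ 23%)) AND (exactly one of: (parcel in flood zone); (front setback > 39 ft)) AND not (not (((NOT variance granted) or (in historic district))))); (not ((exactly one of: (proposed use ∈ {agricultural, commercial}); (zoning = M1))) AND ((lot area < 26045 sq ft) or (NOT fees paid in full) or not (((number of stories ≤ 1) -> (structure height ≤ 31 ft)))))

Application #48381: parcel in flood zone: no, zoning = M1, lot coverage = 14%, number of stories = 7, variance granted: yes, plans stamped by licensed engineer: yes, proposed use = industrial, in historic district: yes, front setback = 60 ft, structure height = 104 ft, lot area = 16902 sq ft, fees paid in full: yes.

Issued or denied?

Issued

Atomic conditions:
  plans stamped by licensed engineer: yes → true
  lot coverage ≤ 23%: 14 ≤ 23 is true
  parcel in flood zone: no → false
  front setback > 39 ft: 60 > 39 is true
  NOT variance granted: yes → false
  in historic district: yes → true
  proposed use ∈ {agricultural, commercial}: industrial is not in the set → false
  zoning = M1: M1 == M1 is true
  lot area < 26045 sq ft: 16902 < 26045 is true
  NOT fees paid in full: yes → false
  number of stories ≤ 1: 7 ≤ 1 is false
  structure height ≤ 31 ft: 104 ≤ 31 is false
Combine:
[1.1] true AND true = true
[1.2] exactly-one(false, true) = true
[1.3.1.1] false OR true = true
[1.3.1] NOT true = false
[1.3] NOT false = true
[1] true AND true AND true = true
[2.1.1] exactly-one(false, true) = true
[2.1] NOT true = false
[2.2.3.1] false → false (antecedent false ⇒ implication holds) = true
[2.2.3] NOT true = false
[2.2] true OR false OR false = true
[2] false AND true = false
[root] exactly-one(true, false) = true
Overall: true → issued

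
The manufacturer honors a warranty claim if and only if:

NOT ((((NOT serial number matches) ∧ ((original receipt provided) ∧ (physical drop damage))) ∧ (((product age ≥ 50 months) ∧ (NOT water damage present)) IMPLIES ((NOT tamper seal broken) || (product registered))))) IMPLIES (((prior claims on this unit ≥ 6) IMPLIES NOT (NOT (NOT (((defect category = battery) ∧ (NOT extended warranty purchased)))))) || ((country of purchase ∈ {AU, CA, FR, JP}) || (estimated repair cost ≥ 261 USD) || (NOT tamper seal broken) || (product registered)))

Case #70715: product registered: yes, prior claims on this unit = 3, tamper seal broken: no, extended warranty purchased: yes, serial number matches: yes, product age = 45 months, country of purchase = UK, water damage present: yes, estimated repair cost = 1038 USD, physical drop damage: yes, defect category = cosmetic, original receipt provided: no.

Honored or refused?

Atomic conditions:
  NOT serial number matches: yes → false
  original receipt provided: no → false
  physical drop damage: yes → true
  product age ≥ 50 months: 45 ≥ 50 is false
  NOT water damage present: yes → false
  NOT tamper seal broken: no → true
  product registered: yes → true
  prior claims on this unit ≥ 6: 3 ≥ 6 is false
  defect category = battery: cosmetic == battery is false
  NOT extended warranty purchased: yes → false
  country of purchase ∈ {AU, CA, FR, JP}: UK is not in the set → false
  estimated repair cost ≥ 261 USD: 1038 ≥ 261 is true
Combine:
[1.1.1.2] false AND true = false
[1.1.1] false AND false = false
[1.1.2.1] false AND false = false
[1.1.2.2] true OR true = true
[1.1.2] false → true (antecedent false ⇒ implication holds) = true
[1.1] false AND true = false
[1] NOT false = true
[2.1.2.1.1.1] false AND false = false
[2.1.2.1.1] NOT false = true
[2.1.2.1] NOT true = false
[2.1.2] NOT false = true
[2.1] false → true (antecedent false ⇒ implication holds) = true
[2.2] false OR true OR true OR true = true
[2] true OR true = true
[root] true → true = true
Overall: true → honored

Honored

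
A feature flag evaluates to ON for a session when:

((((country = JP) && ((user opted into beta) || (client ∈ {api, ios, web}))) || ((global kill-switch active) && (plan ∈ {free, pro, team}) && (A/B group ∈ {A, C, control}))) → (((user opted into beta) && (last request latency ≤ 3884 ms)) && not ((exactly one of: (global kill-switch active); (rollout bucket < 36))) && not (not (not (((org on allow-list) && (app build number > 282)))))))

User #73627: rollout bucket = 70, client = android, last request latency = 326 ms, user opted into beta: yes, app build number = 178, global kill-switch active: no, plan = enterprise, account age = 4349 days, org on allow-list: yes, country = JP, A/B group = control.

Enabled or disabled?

Atomic conditions:
  country = JP: JP == JP is true
  user opted into beta: yes → true
  client ∈ {api, ios, web}: android is not in the set → false
  global kill-switch active: no → false
  plan ∈ {free, pro, team}: enterprise is not in the set → false
  A/B group ∈ {A, C, control}: control is in the set → true
  last request latency ≤ 3884 ms: 326 ≤ 3884 is true
  rollout bucket < 36: 70 < 36 is false
  org on allow-list: yes → true
  app build number > 282: 178 > 282 is false
Combine:
[1.1.2] true OR false = true
[1.1] true AND true = true
[1.2] false AND false AND true = false
[1] true OR false = true
[2.1] true AND true = true
[2.2.1] exactly-one(false, false) = false
[2.2] NOT false = true
[2.3.1.1.1] true AND false = false
[2.3.1.1] NOT false = true
[2.3.1] NOT true = false
[2.3] NOT false = true
[2] true AND true AND true = true
[root] true → true = true
Overall: true → enabled

Enabled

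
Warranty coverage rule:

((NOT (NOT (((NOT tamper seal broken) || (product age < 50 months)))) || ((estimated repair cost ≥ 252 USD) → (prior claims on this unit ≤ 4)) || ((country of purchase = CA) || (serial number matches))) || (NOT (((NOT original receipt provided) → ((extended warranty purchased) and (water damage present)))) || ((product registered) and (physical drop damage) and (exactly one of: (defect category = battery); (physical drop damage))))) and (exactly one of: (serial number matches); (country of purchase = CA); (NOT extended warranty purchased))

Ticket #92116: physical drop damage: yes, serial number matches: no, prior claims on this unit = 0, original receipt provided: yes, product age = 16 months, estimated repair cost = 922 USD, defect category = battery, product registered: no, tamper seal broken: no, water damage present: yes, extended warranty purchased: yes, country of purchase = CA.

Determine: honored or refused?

Honored

Atomic conditions:
  NOT tamper seal broken: no → true
  product age < 50 months: 16 < 50 is true
  estimated repair cost ≥ 252 USD: 922 ≥ 252 is true
  prior claims on this unit ≤ 4: 0 ≤ 4 is true
  country of purchase = CA: CA == CA is true
  serial number matches: no → false
  NOT original receipt provided: yes → false
  extended warranty purchased: yes → true
  water damage present: yes → true
  product registered: no → false
  physical drop damage: yes → true
  defect category = battery: battery == battery is true
  NOT extended warranty purchased: yes → false
Combine:
[1.1.1.1.1] true OR true = true
[1.1.1.1] NOT true = false
[1.1.1] NOT false = true
[1.1.2] true → true = true
[1.1.3] true OR false = true
[1.1] true OR true OR true = true
[1.2.1.1.2] true AND true = true
[1.2.1.1] false → true (antecedent false ⇒ implication holds) = true
[1.2.1] NOT true = false
[1.2.2.3] exactly-one(true, true) = false
[1.2.2] false AND true AND false = false
[1.2] false OR false = false
[1] true OR false = true
[2] exactly-one(false, true, false) = true
[root] true AND true = true
Overall: true → honored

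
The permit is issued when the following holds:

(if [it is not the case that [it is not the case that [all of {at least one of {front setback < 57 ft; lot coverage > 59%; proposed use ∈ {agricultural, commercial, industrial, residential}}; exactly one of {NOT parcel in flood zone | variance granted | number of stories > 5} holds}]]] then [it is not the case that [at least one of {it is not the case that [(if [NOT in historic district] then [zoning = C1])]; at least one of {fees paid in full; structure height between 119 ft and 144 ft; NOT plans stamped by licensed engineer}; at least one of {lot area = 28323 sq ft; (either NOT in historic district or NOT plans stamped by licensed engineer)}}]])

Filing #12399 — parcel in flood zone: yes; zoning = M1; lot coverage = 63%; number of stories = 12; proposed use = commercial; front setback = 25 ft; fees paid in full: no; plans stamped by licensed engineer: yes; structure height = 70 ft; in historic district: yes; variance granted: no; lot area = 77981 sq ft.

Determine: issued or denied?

Atomic conditions:
  front setback < 57 ft: 25 < 57 is true
  lot coverage > 59%: 63 > 59 is true
  proposed use ∈ {agricultural, commercial, industrial, residential}: commercial is in the set → true
  NOT parcel in flood zone: yes → false
  variance granted: no → false
  number of stories > 5: 12 > 5 is true
  NOT in historic district: yes → false
  zoning = C1: M1 == C1 is false
  fees paid in full: no → false
  structure height between 119 ft and 144 ft: 70 in [119, 144] is false
  NOT plans stamped by licensed engineer: yes → false
  lot area = 28323 sq ft: 77981 == 28323 is false
Combine:
[1.1.1.1] true OR true OR true = true
[1.1.1.2] exactly-one(false, false, true) = true
[1.1.1] true AND true = true
[1.1] NOT true = false
[1] NOT false = true
[2.1.1.1] false → false (antecedent false ⇒ implication holds) = true
[2.1.1] NOT true = false
[2.1.2] false OR false OR false = false
[2.1.3.2] false OR false = false
[2.1.3] false OR false = false
[2.1] false OR false OR false = false
[2] NOT false = true
[root] true → true = true
Overall: true → issued

Issued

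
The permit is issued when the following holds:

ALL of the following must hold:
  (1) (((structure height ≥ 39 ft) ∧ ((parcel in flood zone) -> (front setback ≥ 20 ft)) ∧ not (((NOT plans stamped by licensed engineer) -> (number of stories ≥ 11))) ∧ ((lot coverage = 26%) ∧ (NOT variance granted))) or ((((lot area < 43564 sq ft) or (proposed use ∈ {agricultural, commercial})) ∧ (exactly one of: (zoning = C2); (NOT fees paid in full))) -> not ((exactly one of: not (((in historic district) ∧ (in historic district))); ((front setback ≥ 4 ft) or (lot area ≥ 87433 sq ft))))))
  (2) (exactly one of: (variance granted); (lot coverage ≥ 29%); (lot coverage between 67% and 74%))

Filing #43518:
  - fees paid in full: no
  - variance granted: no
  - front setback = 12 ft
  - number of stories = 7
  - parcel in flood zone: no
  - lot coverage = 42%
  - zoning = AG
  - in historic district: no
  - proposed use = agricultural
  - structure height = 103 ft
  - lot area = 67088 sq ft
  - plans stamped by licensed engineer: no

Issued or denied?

Issued

Atomic conditions:
  structure height ≥ 39 ft: 103 ≥ 39 is true
  parcel in flood zone: no → false
  front setback ≥ 20 ft: 12 ≥ 20 is false
  NOT plans stamped by licensed engineer: no → true
  number of stories ≥ 11: 7 ≥ 11 is false
  lot coverage = 26%: 42 == 26 is false
  NOT variance granted: no → true
  lot area < 43564 sq ft: 67088 < 43564 is false
  proposed use ∈ {agricultural, commercial}: agricultural is in the set → true
  zoning = C2: AG == C2 is false
  NOT fees paid in full: no → true
  in historic district: no → false
  front setback ≥ 4 ft: 12 ≥ 4 is true
  lot area ≥ 87433 sq ft: 67088 ≥ 87433 is false
  variance granted: no → false
  lot coverage ≥ 29%: 42 ≥ 29 is true
  lot coverage between 67% and 74%: 42 in [67, 74] is false
Combine:
[1.1.2] false → false (antecedent false ⇒ implication holds) = true
[1.1.3.1] true → false = false
[1.1.3] NOT false = true
[1.1.4] false AND true = false
[1.1] true AND true AND true AND false = false
[1.2.1.1] false OR true = true
[1.2.1.2] exactly-one(false, true) = true
[1.2.1] true AND true = true
[1.2.2.1.1.1] false AND false = false
[1.2.2.1.1] NOT false = true
[1.2.2.1.2] true OR false = true
[1.2.2.1] exactly-one(true, true) = false
[1.2.2] NOT false = true
[1.2] true → true = true
[1] false OR true = true
[2] exactly-one(false, true, false) = true
[root] true AND true = true
Overall: true → issued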